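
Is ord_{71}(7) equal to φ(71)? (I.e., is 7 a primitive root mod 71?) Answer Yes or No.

Yes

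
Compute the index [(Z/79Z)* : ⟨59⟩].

1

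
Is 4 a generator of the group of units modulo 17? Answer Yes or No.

No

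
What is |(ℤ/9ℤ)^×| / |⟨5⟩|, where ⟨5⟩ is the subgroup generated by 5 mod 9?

By Lagrange's theorem, ord_9(5) divides φ(9) = φ(3^2) = 3·(3−1) = 6 = 2 · 3.
Divisors of 6: 1, 2, 3, 6.
Check 5^d mod 9 for each divisor in increasing order:
5^1 ≡ 5 (mod 9)
5^2 ≡ 7 (mod 9)
5^3 ≡ 8 (mod 9)
5^6 ≡ 1 (mod 9) ✓
The order of 5 is 6, so the subgroup it generates has 6 elements.
[(Z/9Z)^× : ⟨5⟩] = 6/6 = 1.

1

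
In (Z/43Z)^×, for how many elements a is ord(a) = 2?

φ(43) = 43 − 1 = 42 = 2 · 3 · 7.
Since (Z/43Z)^× is cyclic of order 42, the number of elements of order d is φ(d) when d | 42 and 0 otherwise.
2 | 42, and φ(2) = 2 − 1 = 1.

1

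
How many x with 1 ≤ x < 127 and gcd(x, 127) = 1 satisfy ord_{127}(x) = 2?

1

φ(127) = 127 − 1 = 126 = 2 · 3^2 · 7.
Since (Z/127Z)^× is cyclic of order 126, the number of elements of order d is φ(d) when d | 126 and 0 otherwise.
2 | 126, and φ(2) = 2 − 1 = 1.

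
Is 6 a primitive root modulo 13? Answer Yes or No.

φ(13) = 13 − 1 = 12 = 2^2 · 3.
6 is a primitive root mod 13 iff 6^(φ(13)/q) ≢ 1 for every prime q | φ(13), i.e. q ∈ {2, 3}.
6^6 ≡ 12 (mod 13)  [q = 2: ≢ 1 ✓]
6^4 ≡ 9 (mod 13)  [q = 3: ≢ 1 ✓]
None equal 1, so ord_13(6) = 12: 6 is a primitive root.

Yes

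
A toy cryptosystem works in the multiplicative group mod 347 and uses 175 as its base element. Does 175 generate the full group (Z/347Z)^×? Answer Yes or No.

Yes

φ(347) = 347 − 1 = 346 = 2 · 173.
It suffices to check that the order of 175 is not a proper divisor of 346: compute 175^(346/q) for q ∈ {2, 173}.
175^173 ≡ 346 (mod 347)  [q = 2: ≢ 1 ✓]
175^2 ≡ 89 (mod 347)  [q = 173: ≢ 1 ✓]
All checks pass, so 175 has order 346 and is a primitive root modulo 347.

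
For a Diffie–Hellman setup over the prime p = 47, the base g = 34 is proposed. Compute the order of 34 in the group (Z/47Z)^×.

By Lagrange's theorem, ord_47(34) divides φ(47) = 47 − 1 = 46 = 2 · 23.
Divisors of 46: 1, 2, 23, 46.
Evaluate successive powers at the divisors of 46:
34^1 ≡ 34 (mod 47)
34^2 ≡ 28 (mod 47)
34^23 ≡ 1 (mod 47) ✓
Therefore the multiplicative order of 34 modulo 47 is 23.

23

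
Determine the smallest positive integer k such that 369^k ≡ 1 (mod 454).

Since 369 ∈ (Z/454Z)^×, its order divides φ(454) = φ(2)·φ(227) = 1·226 = 226 = 2 · 113.
Divisors of 226: 1, 2, 113, 226.
Test each divisor d:
369^1 ≡ 369 (mod 454)
369^2 ≡ 415 (mod 454)
369^113 ≡ 453 (mod 454)
369^226 ≡ 1 (mod 454) ✓
Therefore the multiplicative order of 369 modulo 454 is 226.

226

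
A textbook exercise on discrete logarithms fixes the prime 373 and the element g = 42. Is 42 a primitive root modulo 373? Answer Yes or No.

φ(373) = 373 − 1 = 372 = 2^2 · 3 · 31.
Test 42^(372/q) mod 373 for each prime factor q of 372:
42^186 ≡ 372 (mod 373)  [q = 2: ≢ 1 ✓]
42^124 ≡ 88 (mod 373)  [q = 3: ≢ 1 ✓]
42^12 ≡ 30 (mod 373)  [q = 31: ≢ 1 ✓]
Every test exponent gives a nontrivial residue, hence 42 generates the full group.

Yes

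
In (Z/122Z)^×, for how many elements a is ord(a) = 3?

φ(122) = φ(2)·φ(61) = 1·60 = 60 = 2^2 · 3 · 5.
Since (Z/122Z)^× is cyclic of order 60, the number of elements of order d is φ(d) when d | 60 and 0 otherwise.
3 | 60, and φ(3) = 3 − 1 = 2.

2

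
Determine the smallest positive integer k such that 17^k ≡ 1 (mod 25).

20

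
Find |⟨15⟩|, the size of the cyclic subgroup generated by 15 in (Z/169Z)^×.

The order of 15 must divide φ(169) = φ(13^2) = 13·(13−1) = 156 = 2^2 · 3 · 13.
Divisors of 156: 1, 2, 3, 4, 6, 12, 13, 26, 39, 52, 78, 156.
Compute 15^d (mod 169) for the divisors d until we hit 1:
15^1 ≡ 15 (mod 169)
15^2 ≡ 56 (mod 169)
15^3 ≡ 164 (mod 169)
15^4 ≡ 94 (mod 169)
15^6 ≡ 25 (mod 169)
15^12 ≡ 118 (mod 169)
15^13 ≡ 80 (mod 169)
15^26 ≡ 147 (mod 169)
15^39 ≡ 99 (mod 169)
15^52 ≡ 146 (mod 169)
15^78 ≡ 168 (mod 169)
15^156 ≡ 1 (mod 169) ✓
Hence ord(15) = 156.

156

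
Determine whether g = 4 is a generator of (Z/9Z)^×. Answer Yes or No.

φ(9) = φ(3^2) = 3·(3−1) = 6 = 2 · 3.
An element g generates (Z/9Z)^× iff g^(6/q) ≢ 1 (mod 9) for each prime q ∈ {2, 3}.
4^3 ≡ 1 (mod 9)  [q = 2: ≡ 1 ✗]
4^2 ≡ 7 (mod 9)  [q = 3: ≢ 1 ✓]
Since 4^3 ≡ 1, the order of 4 divides 3 < 6, so 4 is not a primitive root.

No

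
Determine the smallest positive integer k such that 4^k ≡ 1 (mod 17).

4

Since 4 ∈ (Z/17Z)^×, its order divides φ(17) = 17 − 1 = 16 = 2^4.
Divisors of 16: 1, 2, 4, 8, 16.
Check 4^d mod 17 for each divisor in increasing order:
4^1 ≡ 4
4^2 ≡ 16
4^4 ≡ 1
Therefore the multiplicative order of 4 modulo 17 is 4.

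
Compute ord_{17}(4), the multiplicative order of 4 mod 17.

4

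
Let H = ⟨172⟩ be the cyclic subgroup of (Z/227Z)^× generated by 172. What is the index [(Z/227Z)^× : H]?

2

The order of 172 must divide φ(227) = 227 − 1 = 226 = 2 · 113.
Divisors of 226: 1, 2, 113, 226.
Compute 172^d (mod 227) for the divisors d until we hit 1:
172^1 ≡ 172 (mod 227)
172^2 ≡ 74 (mod 227)
172^113 ≡ 1 (mod 227) ✓
The order of 172 is 113, so the subgroup it generates has 113 elements.
The index is φ(227) / ord(172) = 226 / 113 = 2.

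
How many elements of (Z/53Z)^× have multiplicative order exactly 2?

1

φ(53) = 53 − 1 = 52 = 2^2 · 13.
Since (Z/53Z)^× is cyclic of order 52, the number of elements of order d is φ(d) when d | 52 and 0 otherwise.
2 | 52, and φ(2) = 2 − 1 = 1.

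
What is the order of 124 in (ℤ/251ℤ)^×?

ord(124) | φ(251) = 251 − 1 = 250 = 2 · 5^3.
Divisors of 250: 1, 2, 5, 10, 25, 50, 125, 250.
Check 124^d mod 251 for each divisor in increasing order:
124^1 ≡ 124 (mod 251)
124^2 ≡ 65 (mod 251)
124^5 ≡ 63 (mod 251)
124^10 ≡ 204 (mod 251)
124^25 ≡ 113 (mod 251)
124^50 ≡ 219 (mod 251)
124^125 ≡ 1 (mod 251) ✓
Therefore the multiplicative order of 124 modulo 251 is 125.

125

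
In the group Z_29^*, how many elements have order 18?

0

φ(29) = 29 − 1 = 28 = 2^2 · 7.
(Z/29Z)^× is cyclic (|G| = 28); a cyclic group of order m has exactly φ(d) elements of each order d | m, and none otherwise.
Since 18 ∤ 28, the count is 0.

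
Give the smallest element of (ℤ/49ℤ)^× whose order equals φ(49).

φ(49) = φ(7^2) = 7·(7−1) = 42 = 2 · 3 · 7.
Test candidates g = 2, 3, … against the prime factors q ∈ {2, 3, 7} of φ(49): g is a generator iff g^(42/q) ≢ 1 for every such q.
g = 2: 2^21 ≡ 1 — hits 1, so not a primitive root.
g = 3: 3^21 ≡ 48; 3^14 ≡ 30; 3^6 ≡ 43 — none is 1, so 3 is a primitive root.
The smallest primitive root modulo 49 is 3.

3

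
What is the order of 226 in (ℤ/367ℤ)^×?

The order of 226 must divide φ(367) = 367 − 1 = 366 = 2 · 3 · 61.
Divisors of 366: 1, 2, 3, 6, 61, 122, 183, 366.
Compute 226^d (mod 367) for the divisors d until we hit 1:
226^1 ≡ 226
226^2 ≡ 63
226^3 ≡ 292
226^6 ≡ 120
226^61 ≡ 1
Therefore the multiplicative order of 226 modulo 367 is 61.

61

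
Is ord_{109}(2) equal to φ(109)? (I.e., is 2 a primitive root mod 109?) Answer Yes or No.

φ(109) = 109 − 1 = 108 = 2^2 · 3^3.
It suffices to check that the order of 2 is not a proper divisor of 108: compute 2^(108/q) for q ∈ {2, 3}.
2^54 ≡ 108 (mod 109)  [q = 2: ≢ 1 ✓]
2^36 ≡ 1 (mod 109)  [q = 3: ≡ 1 ✗]
2^36 ≡ 1 shows ord(2) | 36, strictly less than φ(109); not a primitive root.

No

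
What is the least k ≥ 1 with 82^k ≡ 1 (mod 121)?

Since 82 ∈ (Z/121Z)^×, its order divides φ(121) = φ(11^2) = 11·(11−1) = 110 = 2 · 5 · 11.
Divisors of 110: 1, 2, 5, 10, 11, 22, 55, 110.
Compute 82^d (mod 121) for the divisors d until we hit 1:
82^1 ≡ 82 (mod 121)
82^2 ≡ 69 (mod 121)
82^5 ≡ 56 (mod 121)
82^10 ≡ 111 (mod 121)
82^11 ≡ 27 (mod 121)
82^22 ≡ 3 (mod 121)
82^55 ≡ 1 (mod 121) ✓
Therefore the multiplicative order of 82 modulo 121 is 55.

55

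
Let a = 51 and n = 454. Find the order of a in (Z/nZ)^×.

ord(51) | φ(454) = φ(2)·φ(227) = 1·226 = 226 = 2 · 113.
Divisors of 226: 1, 2, 113, 226.
Evaluate successive powers at the divisors of 226:
51^1 ≡ 51
51^2 ≡ 331
51^113 ≡ 453
51^226 ≡ 1
The smallest such exponent is 226, so the order of 51 is 226.

226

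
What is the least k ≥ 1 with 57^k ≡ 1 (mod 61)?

The order of 57 must divide φ(61) = 61 − 1 = 60 = 2^2 · 3 · 5.
Divisors of 60: 1, 2, 3, 4, 5, 6, 10, 12, 15, 20, 30, 60.
Evaluate successive powers at the divisors of 60:
57^1 ≡ 57 (mod 61)
57^2 ≡ 16 (mod 61)
57^3 ≡ 58 (mod 61)
57^4 ≡ 12 (mod 61)
57^5 ≡ 13 (mod 61)
57^6 ≡ 9 (mod 61)
57^10 ≡ 47 (mod 61)
57^12 ≡ 20 (mod 61)
57^15 ≡ 1 (mod 61) ✓
Hence ord(57) = 15.

15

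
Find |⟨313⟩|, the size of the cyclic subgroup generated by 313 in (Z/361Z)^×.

171

ord(313) | φ(361) = φ(19^2) = 19·(19−1) = 342 = 2 · 3^2 · 19.
Divisors of 342: 1, 2, 3, 6, 9, 18, 19, 38, 57, 114, 171, 342.
Evaluate successive powers at the divisors of 342:
313^1 ≡ 313 (mod 361)
313^2 ≡ 138 (mod 361)
313^3 ≡ 235 (mod 361)
313^6 ≡ 353 (mod 361)
313^9 ≡ 286 (mod 361)
313^18 ≡ 210 (mod 361)
313^19 ≡ 28 (mod 361)
313^38 ≡ 62 (mod 361)
313^57 ≡ 292 (mod 361)
313^114 ≡ 68 (mod 361)
313^171 ≡ 1 (mod 361) ✓
Hence ord(313) = 171.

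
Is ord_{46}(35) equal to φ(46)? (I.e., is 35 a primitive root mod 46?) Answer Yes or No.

No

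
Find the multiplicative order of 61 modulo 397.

By Lagrange's theorem, ord_397(61) divides φ(397) = 397 − 1 = 396 = 2^2 · 3^2 · 11.
Divisors of 396: 1, 2, 3, 4, 6, 9, 11, 12, 18, 22, 33, 36, 44, 66, 99, 132, 198, 396.
Evaluate successive powers at the divisors of 396:
61^1 ≡ 61
61^2 ≡ 148
61^3 ≡ 294
61^4 ≡ 69
61^6 ≡ 287
61^9 ≡ 214
61^11 ≡ 309
61^12 ≡ 190
61^18 ≡ 141
61^22 ≡ 201
61^33 ≡ 177
61^36 ≡ 31
61^44 ≡ 304
61^66 ≡ 363
61^99 ≡ 334
61^132 ≡ 362
61^198 ≡ 396
61^396 ≡ 1
So ord_397(61) = 396.

396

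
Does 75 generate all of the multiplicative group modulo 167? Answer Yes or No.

No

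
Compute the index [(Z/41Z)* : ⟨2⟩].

ord(2) | φ(41) = 41 − 1 = 40 = 2^3 · 5.
Divisors of 40: 1, 2, 4, 5, 8, 10, 20, 40.
Compute 2^d (mod 41) for the divisors d until we hit 1:
2^1 ≡ 2
2^2 ≡ 4
2^4 ≡ 16
2^5 ≡ 32
2^8 ≡ 10
2^10 ≡ 40
2^20 ≡ 1
So ord_41(2) = 20, hence |⟨2⟩| = 20.
[(Z/41Z)^× : ⟨2⟩] = 40/20 = 2.

2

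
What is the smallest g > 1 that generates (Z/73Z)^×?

φ(73) = 73 − 1 = 72 = 2^3 · 3^2.
g is a primitive root iff g^(72/q) ≢ 1 (mod 73) for each prime q ∈ {2, 3}.
g = 2: 2^36 ≡ 1 — hits 1, so not a primitive root.
g = 3: 3^36 ≡ 1 — hits 1, so not a primitive root.
g = 4: 4^36 ≡ 1 — hits 1, so not a primitive root.
g = 5: 5^36 ≡ 72; 5^24 ≡ 8 — none is 1, so 5 is a primitive root.
The smallest primitive root modulo 73 is 5.

5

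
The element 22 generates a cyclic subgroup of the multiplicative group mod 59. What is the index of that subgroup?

2

The order of 22 must divide φ(59) = 59 − 1 = 58 = 2 · 29.
Divisors of 58: 1, 2, 29, 58.
Check 22^d mod 59 for each divisor in increasing order:
22^1 ≡ 22 (mod 59)
22^2 ≡ 12 (mod 59)
22^29 ≡ 1 (mod 59) ✓
So ord_59(22) = 29, hence |⟨22⟩| = 29.
Index = |(Z/59Z)^×| / |⟨22⟩| = 58 / 29 = 2.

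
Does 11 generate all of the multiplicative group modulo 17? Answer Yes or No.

φ(17) = 17 − 1 = 16 = 2^4.
It suffices to check that the order of 11 is not a proper divisor of 16: compute 11^(16/q) for q ∈ {2}.
11^8 ≡ 16 (mod 17)  [q = 2: ≢ 1 ✓]
All checks pass, so 11 has order 16 and is a primitive root modulo 17.

Yes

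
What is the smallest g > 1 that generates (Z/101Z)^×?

φ(101) = 101 − 1 = 100 = 2^2 · 5^2.
g is a primitive root iff g^(100/q) ≢ 1 (mod 101) for each prime q ∈ {2, 5}.
g = 2: 2^50 ≡ 100; 2^20 ≡ 95 — none is 1, so 2 is a primitive root.
Hence the least primitive root of 101 is 2.

2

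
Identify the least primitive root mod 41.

6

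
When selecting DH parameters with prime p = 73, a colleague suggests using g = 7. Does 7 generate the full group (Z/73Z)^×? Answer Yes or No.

No

φ(73) = 73 − 1 = 72 = 2^3 · 3^2.
An element g generates (Z/73Z)^× iff g^(72/q) ≢ 1 (mod 73) for each prime q ∈ {2, 3}.
7^36 ≡ 72 (mod 73)  [q = 2: ≢ 1 ✓]
7^24 ≡ 1 (mod 73)  [q = 3: ≡ 1 ✗]
7^24 ≡ 1 shows ord(7) | 24, strictly less than φ(73); not a primitive root.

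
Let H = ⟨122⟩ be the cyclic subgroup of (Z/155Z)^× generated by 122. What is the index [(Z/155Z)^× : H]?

Since 122 ∈ (Z/155Z)^×, its order divides φ(155) = φ(5·31) = (5−1)·(31−1) = 4·30 = 120 = 2^3 · 3 · 5.
Divisors of 120: 1, 2, 3, 4, 5, 6, 8, 10, 12, 15, 20, 24, 30, 40, 60, 120.
Check 122^d mod 155 for each divisor in increasing order:
122^1 ≡ 122 (mod 155)
122^2 ≡ 4 (mod 155)
122^3 ≡ 23 (mod 155)
122^4 ≡ 16 (mod 155)
122^5 ≡ 92 (mod 155)
122^6 ≡ 64 (mod 155)
122^8 ≡ 101 (mod 155)
122^10 ≡ 94 (mod 155)
122^12 ≡ 66 (mod 155)
122^15 ≡ 123 (mod 155)
122^20 ≡ 1 (mod 155) ✓
The order of 122 is 20, so the subgroup it generates has 20 elements.
Index = |(Z/155Z)^×| / |⟨122⟩| = 120 / 20 = 6.

6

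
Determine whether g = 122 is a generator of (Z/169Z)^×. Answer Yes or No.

φ(169) = φ(13^2) = 13·(13−1) = 156 = 2^2 · 3 · 13.
It suffices to check that the order of 122 is not a proper divisor of 156: compute 122^(156/q) for q ∈ {2, 3, 13}.
122^78 ≡ 168 (mod 169)  [q = 2: ≢ 1 ✓]
122^52 ≡ 1 (mod 169)  [q = 3: ≡ 1 ✗]
122^12 ≡ 92 (mod 169)  [q = 13: ≢ 1 ✓]
Since 122^52 ≡ 1, the order of 122 divides 52 < 156, so 122 is not a primitive root.

No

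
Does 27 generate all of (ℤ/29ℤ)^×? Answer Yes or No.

Yes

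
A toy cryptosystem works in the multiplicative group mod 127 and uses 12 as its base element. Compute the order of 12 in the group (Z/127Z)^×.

The order of 12 must divide φ(127) = 127 − 1 = 126 = 2 · 3^2 · 7.
Divisors of 126: 1, 2, 3, 6, 7, 9, 14, 18, 21, 42, 63, 126.
Compute 12^d (mod 127) for the divisors d until we hit 1:
12^1 ≡ 12 (mod 127)
12^2 ≡ 17 (mod 127)
12^3 ≡ 77 (mod 127)
12^6 ≡ 87 (mod 127)
12^7 ≡ 28 (mod 127)
12^9 ≡ 95 (mod 127)
12^14 ≡ 22 (mod 127)
12^18 ≡ 8 (mod 127)
12^21 ≡ 108 (mod 127)
12^42 ≡ 107 (mod 127)
12^63 ≡ 126 (mod 127)
12^126 ≡ 1 (mod 127) ✓
Hence ord(12) = 126.

126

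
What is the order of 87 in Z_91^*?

6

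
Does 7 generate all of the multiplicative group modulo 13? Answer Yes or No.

Yes

φ(13) = 13 − 1 = 12 = 2^2 · 3.
An element g generates (Z/13Z)^× iff g^(12/q) ≢ 1 (mod 13) for each prime q ∈ {2, 3}.
7^6 ≡ 12 (mod 13)  [q = 2: ≢ 1 ✓]
7^4 ≡ 9 (mod 13)  [q = 3: ≢ 1 ✓]
None equal 1, so ord_13(7) = 12: 7 is a primitive root.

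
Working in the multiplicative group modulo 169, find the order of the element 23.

ord(23) | φ(169) = φ(13^2) = 13·(13−1) = 156 = 2^2 · 3 · 13.
Divisors of 156: 1, 2, 3, 4, 6, 12, 13, 26, 39, 52, 78, 156.
Check 23^d mod 169 for each divisor in increasing order:
23^1 ≡ 23 (mod 169)
23^2 ≡ 22 (mod 169)
23^3 ≡ 168 (mod 169)
23^4 ≡ 146 (mod 169)
23^6 ≡ 1 (mod 169) ✓
Hence ord(23) = 6.

6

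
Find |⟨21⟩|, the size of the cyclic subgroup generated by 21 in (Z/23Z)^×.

Since 21 ∈ (Z/23Z)^×, its order divides φ(23) = 23 − 1 = 22 = 2 · 11.
Divisors of 22: 1, 2, 11, 22.
Check 21^d mod 23 for each divisor in increasing order:
21^1 ≡ 21 (mod 23)
21^2 ≡ 4 (mod 23)
21^11 ≡ 22 (mod 23)
21^22 ≡ 1 (mod 23) ✓
Hence ord(21) = 22.

22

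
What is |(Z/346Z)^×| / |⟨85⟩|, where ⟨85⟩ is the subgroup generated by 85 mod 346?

4

ord(85) | φ(346) = φ(2)·φ(173) = 1·172 = 172 = 2^2 · 43.
Divisors of 172: 1, 2, 4, 43, 86, 172.
Test each divisor d:
85^1 ≡ 85
85^2 ≡ 305
85^4 ≡ 297
85^43 ≡ 1
The order of 85 is 43, so the subgroup it generates has 43 elements.
[(Z/346Z)^× : ⟨85⟩] = 172/43 = 4.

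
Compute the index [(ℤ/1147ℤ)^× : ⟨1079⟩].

The order of 1079 must divide φ(1147) = φ(31·37) = (31−1)·(37−1) = 30·36 = 1080 = 2^3 · 3^3 · 5.
Divisors of 1080: 1, 2, 3, 4, 5, 6, 8, 9, 10, 12, 15, 18, 20, 24, 27, 30, 36, 40, 45, 54, 60, 72, 90, 108, 120, 135, 180, 216, 270, 360, 540, 1080.
Test each divisor d:
1079^1 ≡ 1079
1079^2 ≡ 36
1079^3 ≡ 993
1079^4 ≡ 149
1079^5 ≡ 191
1079^6 ≡ 776
1079^8 ≡ 408
1079^9 ≡ 931
1079^10 ≡ 924
1079^12 ≡ 1
The order of 1079 is 12, so the subgroup it generates has 12 elements.
The index is φ(1147) / ord(1079) = 1080 / 12 = 90.

90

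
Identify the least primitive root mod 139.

2

φ(139) = 139 − 1 = 138 = 2 · 3 · 23.
Test candidates g = 2, 3, … against the prime factors q ∈ {2, 3, 23} of φ(139): g is a generator iff g^(138/q) ≢ 1 for every such q.
g = 2: 2^69 ≡ 138; 2^46 ≡ 96; 2^6 ≡ 64 — none is 1, so 2 is a primitive root.
So 2 is the smallest generator of (Z/139Z)^×.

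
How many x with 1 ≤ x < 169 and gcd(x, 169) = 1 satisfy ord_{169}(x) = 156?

φ(169) = φ(13^2) = 13·(13−1) = 156 = 2^2 · 3 · 13.
In a cyclic group of order 156, there are φ(d) elements of order d for each divisor d of 156, and zero for non-divisors.
156 = 2^2 · 3 · 13 divides 156, and φ(156) = 48.

48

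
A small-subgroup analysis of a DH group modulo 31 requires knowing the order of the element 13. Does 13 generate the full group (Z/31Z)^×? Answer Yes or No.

Yes

φ(31) = 31 − 1 = 30 = 2 · 3 · 5.
It suffices to check that the order of 13 is not a proper divisor of 30: compute 13^(30/q) for q ∈ {2, 3, 5}.
13^15 ≡ 30 (mod 31)  [q = 2: ≢ 1 ✓]
13^10 ≡ 5 (mod 31)  [q = 3: ≢ 1 ✓]
13^6 ≡ 16 (mod 31)  [q = 5: ≢ 1 ✓]
None equal 1, so ord_31(13) = 30: 13 is a primitive root.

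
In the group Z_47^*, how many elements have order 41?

0

φ(47) = 47 − 1 = 46 = 2 · 23.
(Z/47Z)^× is cyclic (|G| = 46); a cyclic group of order m has exactly φ(d) elements of each order d | m, and none otherwise.
41 does not divide 46, so no element of (Z/47Z)^× has order 41.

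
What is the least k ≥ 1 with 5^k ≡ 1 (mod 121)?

By Lagrange's theorem, ord_121(5) divides φ(121) = φ(11^2) = 11·(11−1) = 110 = 2 · 5 · 11.
Divisors of 110: 1, 2, 5, 10, 11, 22, 55, 110.
Check 5^d mod 121 for each divisor in increasing order:
5^1 ≡ 5
5^2 ≡ 25
5^5 ≡ 100
5^10 ≡ 78
5^11 ≡ 27
5^22 ≡ 3
5^55 ≡ 1
Hence ord(5) = 55.

55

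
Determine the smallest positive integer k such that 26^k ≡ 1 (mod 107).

106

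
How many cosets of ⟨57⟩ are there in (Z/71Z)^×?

14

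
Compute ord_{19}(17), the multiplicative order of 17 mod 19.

Since 17 ∈ (Z/19Z)^×, its order divides φ(19) = 19 − 1 = 18 = 2 · 3^2.
Divisors of 18: 1, 2, 3, 6, 9, 18.
Check 17^d mod 19 for each divisor in increasing order:
17^1 ≡ 17 (mod 19)
17^2 ≡ 4 (mod 19)
17^3 ≡ 11 (mod 19)
17^6 ≡ 7 (mod 19)
17^9 ≡ 1 (mod 19) ✓
So ord_19(17) = 9.

9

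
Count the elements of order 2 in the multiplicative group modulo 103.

1

φ(103) = 103 − 1 = 102 = 2 · 3 · 17.
Since (Z/103Z)^× is cyclic of order 102, the number of elements of order d is φ(d) when d | 102 and 0 otherwise.
2 | 102, and φ(2) = 2 − 1 = 1.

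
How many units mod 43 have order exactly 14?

6

φ(43) = 43 − 1 = 42 = 2 · 3 · 7.
Since (Z/43Z)^× is cyclic of order 42, the number of elements of order d is φ(d) when d | 42 and 0 otherwise.
14 = 2 · 7 divides 42, and φ(14) = 6.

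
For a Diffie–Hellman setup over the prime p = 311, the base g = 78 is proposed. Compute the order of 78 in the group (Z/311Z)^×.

By Lagrange's theorem, ord_311(78) divides φ(311) = 311 − 1 = 310 = 2 · 5 · 31.
Divisors of 310: 1, 2, 5, 10, 31, 62, 155, 310.
Check 78^d mod 311 for each divisor in increasing order:
78^1 ≡ 78 (mod 311)
78^2 ≡ 175 (mod 311)
78^5 ≡ 270 (mod 311)
78^10 ≡ 126 (mod 311)
78^31 ≡ 6 (mod 311)
78^62 ≡ 36 (mod 311)
78^155 ≡ 1 (mod 311) ✓
Hence ord(78) = 155.

155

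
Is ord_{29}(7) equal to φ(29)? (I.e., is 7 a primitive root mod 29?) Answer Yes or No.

φ(29) = 29 − 1 = 28 = 2^2 · 7.
7 is a primitive root mod 29 iff 7^(φ(29)/q) ≢ 1 for every prime q | φ(29), i.e. q ∈ {2, 7}.
7^14 ≡ 1 (mod 29)  [q = 2: ≡ 1 ✗]
7^4 ≡ 23 (mod 29)  [q = 7: ≢ 1 ✓]
Since 7^14 ≡ 1, the order of 7 divides 14 < 28, so 7 is not a primitive root.

No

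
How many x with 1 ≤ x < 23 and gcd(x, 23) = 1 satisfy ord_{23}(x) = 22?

10

φ(23) = 23 − 1 = 22 = 2 · 11.
Since (Z/23Z)^× is cyclic of order 22, the number of elements of order d is φ(d) when d | 22 and 0 otherwise.
22 = 2 · 11 divides 22, and φ(22) = 10.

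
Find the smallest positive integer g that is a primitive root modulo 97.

5

φ(97) = 97 − 1 = 96 = 2^5 · 3.
g is a primitive root iff g^(96/q) ≢ 1 (mod 97) for each prime q ∈ {2, 3}.
g = 2: 2^48 ≡ 1 — hits 1, so not a primitive root.
g = 3: 3^48 ≡ 1 — hits 1, so not a primitive root.
g = 4: 4^48 ≡ 1 — hits 1, so not a primitive root.
g = 5: 5^48 ≡ 96; 5^32 ≡ 35 — none is 1, so 5 is a primitive root.
The smallest primitive root modulo 97 is 5.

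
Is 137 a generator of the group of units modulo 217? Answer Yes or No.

No

217 = 7 · 31 is a product of two distinct odd primes, so (Z/217Z)^× ≅ (Z/7Z)^× × (Z/31Z)^× is not cyclic.
No primitive root modulo 217 exists; in particular 137 is not one.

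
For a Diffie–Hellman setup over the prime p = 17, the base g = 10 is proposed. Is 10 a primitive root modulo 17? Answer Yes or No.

φ(17) = 17 − 1 = 16 = 2^4.
Test 10^(16/q) mod 17 for each prime factor q of 16:
10^8 ≡ 16 (mod 17)  [q = 2: ≢ 1 ✓]
Every test exponent gives a nontrivial residue, hence 10 generates the full group.

Yes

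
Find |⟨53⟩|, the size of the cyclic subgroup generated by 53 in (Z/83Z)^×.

The order of 53 must divide φ(83) = 83 − 1 = 82 = 2 · 41.
Divisors of 82: 1, 2, 41, 82.
Compute 53^d (mod 83) for the divisors d until we hit 1:
53^1 ≡ 53 (mod 83)
53^2 ≡ 70 (mod 83)
53^41 ≡ 82 (mod 83)
53^82 ≡ 1 (mod 83) ✓
The smallest such exponent is 82, so the order of 53 is 82.

82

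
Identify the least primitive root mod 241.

7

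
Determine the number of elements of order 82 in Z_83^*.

φ(83) = 83 − 1 = 82 = 2 · 41.
Since (Z/83Z)^× is cyclic of order 82, the number of elements of order d is φ(d) when d | 82 and 0 otherwise.
82 = 2 · 41 divides 82, and φ(82) = 40.

40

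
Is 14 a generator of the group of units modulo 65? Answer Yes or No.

65 = 5 · 13 is a product of two distinct odd primes, so (Z/65Z)^× ≅ (Z/5Z)^× × (Z/13Z)^× is not cyclic.
No primitive root modulo 65 exists; in particular 14 is not one.

No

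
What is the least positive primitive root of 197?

2

φ(197) = 197 − 1 = 196 = 2^2 · 7^2.
Test candidates g = 2, 3, … against the prime factors q ∈ {2, 7} of φ(197): g is a generator iff g^(196/q) ≢ 1 for every such q.
g = 2: 2^98 ≡ 196; 2^28 ≡ 104 — none is 1, so 2 is a primitive root.
So 2 is the smallest generator of (Z/197Z)^×.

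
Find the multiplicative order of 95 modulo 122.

5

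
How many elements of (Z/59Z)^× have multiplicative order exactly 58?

28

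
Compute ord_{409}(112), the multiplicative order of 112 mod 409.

ord(112) | φ(409) = 409 − 1 = 408 = 2^3 · 3 · 17.
Divisors of 408: 1, 2, 3, 4, 6, 8, 12, 17, 24, 34, 51, 68, 102, 136, 204, 408.
Compute 112^d (mod 409) for the divisors d until we hit 1:
112^1 ≡ 112 (mod 409)
112^2 ≡ 274 (mod 409)
112^3 ≡ 13 (mod 409)
112^4 ≡ 229 (mod 409)
112^6 ≡ 169 (mod 409)
112^8 ≡ 89 (mod 409)
112^12 ≡ 340 (mod 409)
112^17 ≡ 31 (mod 409)
112^24 ≡ 262 (mod 409)
112^34 ≡ 143 (mod 409)
112^51 ≡ 343 (mod 409)
112^68 ≡ 408 (mod 409)
112^102 ≡ 266 (mod 409)
112^136 ≡ 1 (mod 409) ✓
Hence ord(112) = 136.

136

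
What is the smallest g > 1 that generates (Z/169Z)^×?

φ(169) = φ(13^2) = 13·(13−1) = 156 = 2^2 · 3 · 13.
Test candidates g = 2, 3, … against the prime factors q ∈ {2, 3, 13} of φ(169): g is a generator iff g^(156/q) ≢ 1 for every such q.
g = 2: 2^78 ≡ 168; 2^52 ≡ 146; 2^12 ≡ 40 — none is 1, so 2 is a primitive root.
The smallest primitive root modulo 169 is 2.

2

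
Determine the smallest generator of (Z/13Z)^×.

2

φ(13) = 13 − 1 = 12 = 2^2 · 3.
Test candidates g = 2, 3, … against the prime factors q ∈ {2, 3} of φ(13): g is a generator iff g^(12/q) ≢ 1 for every such q.
g = 2: 2^6 ≡ 12; 2^4 ≡ 3 — none is 1, so 2 is a primitive root.
The smallest primitive root modulo 13 is 2.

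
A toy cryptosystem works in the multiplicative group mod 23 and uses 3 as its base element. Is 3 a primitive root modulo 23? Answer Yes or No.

No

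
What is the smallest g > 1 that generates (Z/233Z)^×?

3

φ(233) = 233 − 1 = 232 = 2^3 · 29.
g is a primitive root iff g^(232/q) ≢ 1 (mod 233) for each prime q ∈ {2, 29}.
g = 2: 2^116 ≡ 1 — hits 1, so not a primitive root.
g = 3: 3^116 ≡ 232; 3^8 ≡ 37 — none is 1, so 3 is a primitive root.
The smallest primitive root modulo 233 is 3.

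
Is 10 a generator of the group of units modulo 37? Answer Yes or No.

φ(37) = 37 − 1 = 36 = 2^2 · 3^2.
Test 10^(36/q) mod 37 for each prime factor q of 36:
10^18 ≡ 1 (mod 37)  [q = 2: ≡ 1 ✗]
10^12 ≡ 1 (mod 37)  [q = 3: ≡ 1 ✗]
10^18 ≡ 1 shows ord(10) | 18, strictly less than φ(37); not a primitive root.

No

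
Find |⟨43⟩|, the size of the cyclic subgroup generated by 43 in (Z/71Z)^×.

By Lagrange's theorem, ord_71(43) divides φ(71) = 71 − 1 = 70 = 2 · 5 · 7.
Divisors of 70: 1, 2, 5, 7, 10, 14, 35, 70.
Test each divisor d:
43^1 ≡ 43 (mod 71)
43^2 ≡ 3 (mod 71)
43^5 ≡ 32 (mod 71)
43^7 ≡ 25 (mod 71)
43^10 ≡ 30 (mod 71)
43^14 ≡ 57 (mod 71)
43^35 ≡ 1 (mod 71) ✓
Therefore the multiplicative order of 43 modulo 71 is 35.

35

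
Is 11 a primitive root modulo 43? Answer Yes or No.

No

φ(43) = 43 − 1 = 42 = 2 · 3 · 7.
It suffices to check that the order of 11 is not a proper divisor of 42: compute 11^(42/q) for q ∈ {2, 3, 7}.
11^21 ≡ 1 (mod 43)  [q = 2: ≡ 1 ✗]
11^14 ≡ 1 (mod 43)  [q = 3: ≡ 1 ✗]
11^6 ≡ 4 (mod 43)  [q = 7: ≢ 1 ✓]
11^21 ≡ 1 shows ord(11) | 21, strictly less than φ(43); not a primitive root.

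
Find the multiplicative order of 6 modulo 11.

10

Since 6 ∈ (Z/11Z)^×, its order divides φ(11) = 11 − 1 = 10 = 2 · 5.
Divisors of 10: 1, 2, 5, 10.
Check 6^d mod 11 for each divisor in increasing order:
6^1 ≡ 6 (mod 11)
6^2 ≡ 3 (mod 11)
6^5 ≡ 10 (mod 11)
6^10 ≡ 1 (mod 11) ✓
Therefore the multiplicative order of 6 modulo 11 is 10.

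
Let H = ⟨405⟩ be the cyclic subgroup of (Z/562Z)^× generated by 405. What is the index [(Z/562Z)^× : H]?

Since 405 ∈ (Z/562Z)^×, its order divides φ(562) = φ(2)·φ(281) = 1·280 = 280 = 2^3 · 5 · 7.
Divisors of 280: 1, 2, 4, 5, 7, 8, 10, 14, 20, 28, 35, 40, 56, 70, 140, 280.
Compute 405^d (mod 562) for the divisors d until we hit 1:
405^1 ≡ 405 (mod 562)
405^2 ≡ 483 (mod 562)
405^4 ≡ 59 (mod 562)
405^5 ≡ 291 (mod 562)
405^7 ≡ 53 (mod 562)
405^8 ≡ 109 (mod 562)
405^10 ≡ 381 (mod 562)
405^14 ≡ 561 (mod 562)
405^20 ≡ 165 (mod 562)
405^28 ≡ 1 (mod 562) ✓
Thus |⟨405⟩| = ord(405) = 28.
[(Z/562Z)^× : ⟨405⟩] = 280/28 = 10.

10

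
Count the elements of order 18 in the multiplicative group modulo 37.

6

φ(37) = 37 − 1 = 36 = 2^2 · 3^2.
Since (Z/37Z)^× is cyclic of order 36, the number of elements of order d is φ(d) when d | 36 and 0 otherwise.
18 = 2 · 3^2 divides 36, and φ(18) = 6.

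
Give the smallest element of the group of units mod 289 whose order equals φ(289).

3

φ(289) = φ(17^2) = 17·(17−1) = 272 = 2^4 · 17.
g is a primitive root iff g^(272/q) ≢ 1 (mod 289) for each prime q ∈ {2, 17}.
g = 2: 2^136 ≡ 1 — hits 1, so not a primitive root.
g = 3: 3^136 ≡ 288; 3^16 ≡ 171 — none is 1, so 3 is a primitive root.
So 3 is the smallest generator of (Z/289Z)^×.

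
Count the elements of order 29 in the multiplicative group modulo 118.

φ(118) = φ(2)·φ(59) = 1·58 = 58 = 2 · 29.
Since (Z/118Z)^× is cyclic of order 58, the number of elements of order d is φ(d) when d | 58 and 0 otherwise.
29 | 58, and φ(29) = 29 − 1 = 28.

28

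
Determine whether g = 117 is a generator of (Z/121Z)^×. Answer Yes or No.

Yes

φ(121) = φ(11^2) = 11·(11−1) = 110 = 2 · 5 · 11.
Test 117^(110/q) mod 121 for each prime factor q of 110:
117^55 ≡ 120 (mod 121)  [q = 2: ≢ 1 ✓]
117^22 ≡ 27 (mod 121)  [q = 5: ≢ 1 ✓]
117^10 ≡ 111 (mod 121)  [q = 11: ≢ 1 ✓]
None equal 1, so ord_121(117) = 110: 117 is a primitive root.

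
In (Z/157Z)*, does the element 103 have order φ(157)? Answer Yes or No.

φ(157) = 157 − 1 = 156 = 2^2 · 3 · 13.
It suffices to check that the order of 103 is not a proper divisor of 156: compute 103^(156/q) for q ∈ {2, 3, 13}.
103^78 ≡ 156 (mod 157)  [q = 2: ≢ 1 ✓]
103^52 ≡ 1 (mod 157)  [q = 3: ≡ 1 ✗]
103^12 ≡ 46 (mod 157)  [q = 13: ≢ 1 ✓]
Since 103^52 ≡ 1, the order of 103 divides 52 < 156, so 103 is not a primitive root.

No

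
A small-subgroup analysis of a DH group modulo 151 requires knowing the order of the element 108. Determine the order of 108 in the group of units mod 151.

ord(108) | φ(151) = 151 − 1 = 150 = 2 · 3 · 5^2.
Divisors of 150: 1, 2, 3, 5, 6, 10, 15, 25, 30, 50, 75, 150.
Test each divisor d:
108^1 ≡ 108
108^2 ≡ 37
108^3 ≡ 70
108^5 ≡ 23
108^6 ≡ 68
108^10 ≡ 76
108^15 ≡ 87
108^25 ≡ 119
108^30 ≡ 19
108^50 ≡ 118
108^75 ≡ 150
108^150 ≡ 1
So ord_151(108) = 150.

150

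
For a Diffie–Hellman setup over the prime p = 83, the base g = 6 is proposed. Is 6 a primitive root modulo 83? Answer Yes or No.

φ(83) = 83 − 1 = 82 = 2 · 41.
6 is a primitive root mod 83 iff 6^(φ(83)/q) ≢ 1 for every prime q | φ(83), i.e. q ∈ {2, 41}.
6^41 ≡ 82 (mod 83)  [q = 2: ≢ 1 ✓]
6^2 ≡ 36 (mod 83)  [q = 41: ≢ 1 ✓]
Every test exponent gives a nontrivial residue, hence 6 generates the full group.

Yes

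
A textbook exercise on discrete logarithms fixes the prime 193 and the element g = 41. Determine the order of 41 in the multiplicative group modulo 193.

ord(41) | φ(193) = 193 − 1 = 192 = 2^6 · 3.
Divisors of 192: 1, 2, 3, 4, 6, 8, 12, 16, 24, 32, 48, 64, 96, 192.
Evaluate successive powers at the divisors of 192:
41^1 ≡ 41 (mod 193)
41^2 ≡ 137 (mod 193)
41^3 ≡ 20 (mod 193)
41^4 ≡ 48 (mod 193)
41^6 ≡ 14 (mod 193)
41^8 ≡ 181 (mod 193)
41^12 ≡ 3 (mod 193)
41^16 ≡ 144 (mod 193)
41^24 ≡ 9 (mod 193)
41^32 ≡ 85 (mod 193)
41^48 ≡ 81 (mod 193)
41^64 ≡ 84 (mod 193)
41^96 ≡ 192 (mod 193)
41^192 ≡ 1 (mod 193) ✓
Therefore the multiplicative order of 41 modulo 193 is 192.

192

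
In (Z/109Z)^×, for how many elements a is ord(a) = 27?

φ(109) = 109 − 1 = 108 = 2^2 · 3^3.
Since (Z/109Z)^× is cyclic of order 108, the number of elements of order d is φ(d) when d | 108 and 0 otherwise.
27 = 3^3 divides 108, and φ(27) = 18.

18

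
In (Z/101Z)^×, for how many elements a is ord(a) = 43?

φ(101) = 101 − 1 = 100 = 2^2 · 5^2.
In a cyclic group of order 100, there are φ(d) elements of order d for each divisor d of 100, and zero for non-divisors.
Since 43 ∤ 100, the count is 0.

0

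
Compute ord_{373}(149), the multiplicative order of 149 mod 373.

372

ord(149) | φ(373) = 373 − 1 = 372 = 2^2 · 3 · 31.
Divisors of 372: 1, 2, 3, 4, 6, 12, 31, 62, 93, 124, 186, 372.
Compute 149^d (mod 373) for the divisors d until we hit 1:
149^1 ≡ 149
149^2 ≡ 194
149^3 ≡ 185
149^4 ≡ 336
149^6 ≡ 282
149^12 ≡ 75
149^31 ≡ 173
149^62 ≡ 89
149^93 ≡ 104
149^124 ≡ 88
149^186 ≡ 372
149^372 ≡ 1
Hence ord(149) = 372.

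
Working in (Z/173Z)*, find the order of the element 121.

ord(121) | φ(173) = 173 − 1 = 172 = 2^2 · 43.
Divisors of 172: 1, 2, 4, 43, 86, 172.
Evaluate successive powers at the divisors of 172:
121^1 ≡ 121 (mod 173)
121^2 ≡ 109 (mod 173)
121^4 ≡ 117 (mod 173)
121^43 ≡ 172 (mod 173)
121^86 ≡ 1 (mod 173) ✓
The smallest such exponent is 86, so the order of 121 is 86.

86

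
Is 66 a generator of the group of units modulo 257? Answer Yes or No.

φ(257) = 257 − 1 = 256 = 2^8.
It suffices to check that the order of 66 is not a proper divisor of 256: compute 66^(256/q) for q ∈ {2}.
66^128 ≡ 256 (mod 257)  [q = 2: ≢ 1 ✓]
All checks pass, so 66 has order 256 and is a primitive root modulo 257.

Yes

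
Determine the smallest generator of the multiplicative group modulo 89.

φ(89) = 89 − 1 = 88 = 2^3 · 11.
g is a primitive root iff g^(88/q) ≢ 1 (mod 89) for each prime q ∈ {2, 11}.
g = 2: 2^44 ≡ 1 — hits 1, so not a primitive root.
g = 3: 3^44 ≡ 88; 3^8 ≡ 64 — none is 1, so 3 is a primitive root.
The smallest primitive root modulo 89 is 3.

3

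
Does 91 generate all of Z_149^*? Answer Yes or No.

Yes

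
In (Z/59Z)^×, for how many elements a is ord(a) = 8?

φ(59) = 59 − 1 = 58 = 2 · 29.
(Z/59Z)^× is cyclic (|G| = 58); a cyclic group of order m has exactly φ(d) elements of each order d | m, and none otherwise.
Since 8 ∤ 58, the count is 0.

0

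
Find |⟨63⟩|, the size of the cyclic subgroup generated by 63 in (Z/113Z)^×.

By Lagrange's theorem, ord_113(63) divides φ(113) = 113 − 1 = 112 = 2^4 · 7.
Divisors of 112: 1, 2, 4, 7, 8, 14, 16, 28, 56, 112.
Test each divisor d:
63^1 ≡ 63 (mod 113)
63^2 ≡ 14 (mod 113)
63^4 ≡ 83 (mod 113)
63^7 ≡ 95 (mod 113)
63^8 ≡ 109 (mod 113)
63^14 ≡ 98 (mod 113)
63^16 ≡ 16 (mod 113)
63^28 ≡ 112 (mod 113)
63^56 ≡ 1 (mod 113) ✓
The smallest such exponent is 56, so the order of 63 is 56.

56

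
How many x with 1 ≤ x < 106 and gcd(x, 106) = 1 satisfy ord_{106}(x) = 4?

2

φ(106) = φ(2)·φ(53) = 1·52 = 52 = 2^2 · 13.
Since (Z/106Z)^× is cyclic of order 52, the number of elements of order d is φ(d) when d | 52 and 0 otherwise.
4 = 2^2 divides 52, and φ(4) = 2.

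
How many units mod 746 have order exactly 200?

0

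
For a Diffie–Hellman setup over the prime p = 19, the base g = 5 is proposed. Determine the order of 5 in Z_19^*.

9

The order of 5 must divide φ(19) = 19 − 1 = 18 = 2 · 3^2.
Divisors of 18: 1, 2, 3, 6, 9, 18.
Test each divisor d:
5^1 ≡ 5 (mod 19)
5^2 ≡ 6 (mod 19)
5^3 ≡ 11 (mod 19)
5^6 ≡ 7 (mod 19)
5^9 ≡ 1 (mod 19) ✓
So ord_19(5) = 9.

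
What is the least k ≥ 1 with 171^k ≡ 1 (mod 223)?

37

By Lagrange's theorem, ord_223(171) divides φ(223) = 223 − 1 = 222 = 2 · 3 · 37.
Divisors of 222: 1, 2, 3, 6, 37, 74, 111, 222.
Test each divisor d:
171^1 ≡ 171 (mod 223)
171^2 ≡ 28 (mod 223)
171^3 ≡ 105 (mod 223)
171^6 ≡ 98 (mod 223)
171^37 ≡ 1 (mod 223) ✓
Hence ord(171) = 37.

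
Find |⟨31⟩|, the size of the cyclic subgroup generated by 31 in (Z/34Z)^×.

16

By Lagrange's theorem, ord_34(31) divides φ(34) = φ(2)·φ(17) = 1·16 = 16 = 2^4.
Divisors of 16: 1, 2, 4, 8, 16.
Check 31^d mod 34 for each divisor in increasing order:
31^1 ≡ 31 (mod 34)
31^2 ≡ 9 (mod 34)
31^4 ≡ 13 (mod 34)
31^8 ≡ 33 (mod 34)
31^16 ≡ 1 (mod 34) ✓
Therefore the multiplicative order of 31 modulo 34 is 16.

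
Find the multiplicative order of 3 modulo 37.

18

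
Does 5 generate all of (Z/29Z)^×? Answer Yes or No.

No

φ(29) = 29 − 1 = 28 = 2^2 · 7.
Test 5^(28/q) mod 29 for each prime factor q of 28:
5^14 ≡ 1 (mod 29)  [q = 2: ≡ 1 ✗]
5^4 ≡ 16 (mod 29)  [q = 7: ≢ 1 ✓]
Since 5^14 ≡ 1, the order of 5 divides 14 < 28, so 5 is not a primitive root.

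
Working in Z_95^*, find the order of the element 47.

36

ord(47) | φ(95) = φ(5·19) = (5−1)·(19−1) = 4·18 = 72 = 2^3 · 3^2.
Divisors of 72: 1, 2, 3, 4, 6, 8, 9, 12, 18, 24, 36, 72.
Check 47^d mod 95 for each divisor in increasing order:
47^1 ≡ 47
47^2 ≡ 24
47^3 ≡ 83
47^4 ≡ 6
47^6 ≡ 49
47^8 ≡ 36
47^9 ≡ 77
47^12 ≡ 26
47^18 ≡ 39
47^24 ≡ 11
47^36 ≡ 1
The smallest such exponent is 36, so the order of 47 is 36.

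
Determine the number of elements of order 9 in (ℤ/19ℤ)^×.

6

φ(19) = 19 − 1 = 18 = 2 · 3^2.
In a cyclic group of order 18, there are φ(d) elements of order d for each divisor d of 18, and zero for non-divisors.
9 = 3^2 divides 18, and φ(9) = 6.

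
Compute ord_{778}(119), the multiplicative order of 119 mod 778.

The order of 119 must divide φ(778) = φ(2)·φ(389) = 1·388 = 388 = 2^2 · 97.
Divisors of 388: 1, 2, 4, 97, 194, 388.
Test each divisor d:
119^1 ≡ 119 (mod 778)
119^2 ≡ 157 (mod 778)
119^4 ≡ 531 (mod 778)
119^97 ≡ 1 (mod 778) ✓
Hence ord(119) = 97.

97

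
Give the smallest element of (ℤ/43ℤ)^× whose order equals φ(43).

3

φ(43) = 43 − 1 = 42 = 2 · 3 · 7.
g is a primitive root iff g^(42/q) ≢ 1 (mod 43) for each prime q ∈ {2, 3, 7}.
g = 2: 2^21 ≡ 42; 2^14 ≡ 1 — hits 1, so not a primitive root.
g = 3: 3^21 ≡ 42; 3^14 ≡ 36; 3^6 ≡ 41 — none is 1, so 3 is a primitive root.
The smallest primitive root modulo 43 is 3.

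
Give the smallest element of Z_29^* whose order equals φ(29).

φ(29) = 29 − 1 = 28 = 2^2 · 7.
g is a primitive root iff g^(28/q) ≢ 1 (mod 29) for each prime q ∈ {2, 7}.
g = 2: 2^14 ≡ 28; 2^4 ≡ 16 — none is 1, so 2 is a primitive root.
The smallest primitive root modulo 29 is 2.

2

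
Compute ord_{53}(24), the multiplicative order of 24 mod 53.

Since 24 ∈ (Z/53Z)^×, its order divides φ(53) = 53 − 1 = 52 = 2^2 · 13.
Divisors of 52: 1, 2, 4, 13, 26, 52.
Test each divisor d:
24^1 ≡ 24
24^2 ≡ 46
24^4 ≡ 49
24^13 ≡ 1
The smallest such exponent is 13, so the order of 24 is 13.

13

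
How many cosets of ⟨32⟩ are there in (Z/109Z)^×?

The order of 32 must divide φ(109) = 109 − 1 = 108 = 2^2 · 3^3.
Divisors of 108: 1, 2, 3, 4, 6, 9, 12, 18, 27, 36, 54, 108.
Compute 32^d (mod 109) for the divisors d until we hit 1:
32^1 ≡ 32
32^2 ≡ 43
32^3 ≡ 68
32^4 ≡ 105
32^6 ≡ 46
32^9 ≡ 76
32^12 ≡ 45
32^18 ≡ 108
32^27 ≡ 33
32^36 ≡ 1
The order of 32 is 36, so the subgroup it generates has 36 elements.
Index = |(Z/109Z)^×| / |⟨32⟩| = 108 / 36 = 3.

3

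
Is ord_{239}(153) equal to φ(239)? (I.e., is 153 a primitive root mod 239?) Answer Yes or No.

φ(239) = 239 − 1 = 238 = 2 · 7 · 17.
Test 153^(238/q) mod 239 for each prime factor q of 238:
153^119 ≡ 1 (mod 239)  [q = 2: ≡ 1 ✗]
153^34 ≡ 44 (mod 239)  [q = 7: ≢ 1 ✓]
153^14 ≡ 216 (mod 239)  [q = 17: ≢ 1 ✓]
The check at q = 2 fails, so 153 generates a proper subgroup.

No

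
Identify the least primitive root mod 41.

6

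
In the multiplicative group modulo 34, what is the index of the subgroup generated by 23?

1

Since 23 ∈ (Z/34Z)^×, its order divides φ(34) = φ(2)·φ(17) = 1·16 = 16 = 2^4.
Divisors of 16: 1, 2, 4, 8, 16.
Compute 23^d (mod 34) for the divisors d until we hit 1:
23^1 ≡ 23 (mod 34)
23^2 ≡ 19 (mod 34)
23^4 ≡ 21 (mod 34)
23^8 ≡ 33 (mod 34)
23^16 ≡ 1 (mod 34) ✓
Thus |⟨23⟩| = ord(23) = 16.
Index = |(Z/34Z)^×| / |⟨23⟩| = 16 / 16 = 1.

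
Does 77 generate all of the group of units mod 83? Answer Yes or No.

φ(83) = 83 − 1 = 82 = 2 · 41.
Test 77^(82/q) mod 83 for each prime factor q of 82:
77^41 ≡ 1 (mod 83)  [q = 2: ≡ 1 ✗]
77^2 ≡ 36 (mod 83)  [q = 41: ≢ 1 ✓]
Since 77^41 ≡ 1, the order of 77 divides 41 < 82, so 77 is not a primitive root.

No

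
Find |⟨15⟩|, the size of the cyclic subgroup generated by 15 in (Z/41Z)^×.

40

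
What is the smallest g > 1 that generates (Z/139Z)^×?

φ(139) = 139 − 1 = 138 = 2 · 3 · 23.
Test candidates g = 2, 3, … against the prime factors q ∈ {2, 3, 23} of φ(139): g is a generator iff g^(138/q) ≢ 1 for every such q.
g = 2: 2^69 ≡ 138; 2^46 ≡ 96; 2^6 ≡ 64 — none is 1, so 2 is a primitive root.
The smallest primitive root modulo 139 is 2.

2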